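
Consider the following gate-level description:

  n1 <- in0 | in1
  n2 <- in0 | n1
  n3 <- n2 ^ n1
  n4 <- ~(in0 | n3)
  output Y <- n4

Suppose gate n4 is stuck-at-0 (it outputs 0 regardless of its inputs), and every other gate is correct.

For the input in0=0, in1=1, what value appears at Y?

Propagate with n4 forced: n1=1, n2=1, n3=0, n4=0 [stuck-at-0].
So Y = 0. (Without the fault it would be 1.)

0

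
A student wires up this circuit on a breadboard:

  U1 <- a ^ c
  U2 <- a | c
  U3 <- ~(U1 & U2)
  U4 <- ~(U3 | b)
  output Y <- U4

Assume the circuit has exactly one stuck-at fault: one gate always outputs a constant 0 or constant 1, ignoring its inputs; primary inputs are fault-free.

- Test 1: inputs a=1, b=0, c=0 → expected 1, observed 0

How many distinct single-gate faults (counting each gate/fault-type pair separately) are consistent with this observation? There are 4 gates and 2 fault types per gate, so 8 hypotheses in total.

4

Fault-free: U1=1, U2=1, U3=0, U4=1 → 1. Observed 0.
  U1 stuck-at-0: output 0 ✓
  U1 stuck-at-1: output 1 ✗
  U2 stuck-at-0: output 0 ✓
  U2 stuck-at-1: output 1 ✗
  U3 stuck-at-0: output 1 ✗
  U3 stuck-at-1: output 0 ✓
  U4 stuck-at-0: output 0 ✓
  U4 stuck-at-1: output 1 ✗
Consistent faults: {U1 stuck-at-0, U2 stuck-at-0, U3 stuck-at-1, U4 stuck-at-0} — 4 in all.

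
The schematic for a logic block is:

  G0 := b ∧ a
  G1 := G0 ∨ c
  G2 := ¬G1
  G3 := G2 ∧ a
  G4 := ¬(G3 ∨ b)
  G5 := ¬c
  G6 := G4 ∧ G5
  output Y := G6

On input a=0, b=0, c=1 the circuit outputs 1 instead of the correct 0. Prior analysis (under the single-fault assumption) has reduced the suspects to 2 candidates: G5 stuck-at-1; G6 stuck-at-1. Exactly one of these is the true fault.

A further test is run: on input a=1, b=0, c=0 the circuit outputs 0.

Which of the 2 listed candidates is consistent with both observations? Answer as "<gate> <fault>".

Evaluate each candidate on input a=1, b=0, c=0:
  G5 stuck-at-1: G0=0, G1=0, G2=1, G3=1, G4=0, G5=1 [stuck-at-1], G6=0 → 0 — matches
  G6 stuck-at-1: G0=0, G1=0, G2=1, G3=1, G4=0, G5=1, G6=1 [stuck-at-1] → 1 — eliminated
Only G5 stuck-at-1 reproduces the observed 0.

G5 stuck-at-1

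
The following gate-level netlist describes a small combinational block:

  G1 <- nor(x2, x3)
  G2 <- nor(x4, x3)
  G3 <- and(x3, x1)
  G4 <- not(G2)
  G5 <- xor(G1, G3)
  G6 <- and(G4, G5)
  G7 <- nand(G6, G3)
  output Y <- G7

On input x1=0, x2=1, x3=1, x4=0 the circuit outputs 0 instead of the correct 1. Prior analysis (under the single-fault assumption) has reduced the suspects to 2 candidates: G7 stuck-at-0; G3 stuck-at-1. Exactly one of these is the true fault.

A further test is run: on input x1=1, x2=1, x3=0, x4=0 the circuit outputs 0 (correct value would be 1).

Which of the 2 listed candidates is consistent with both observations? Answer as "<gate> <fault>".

G7 stuck-at-0

Evaluate each candidate on input x1=1, x2=1, x3=0, x4=0:
  G7 stuck-at-0: G1=0, G2=1, G3=0, G4=0, G5=0, G6=0, G7=0 [stuck-at-0] → 0 — matches
  G3 stuck-at-1: G1=0, G2=1, G3=1 [stuck-at-1], G4=0, G5=1, G6=0, G7=1 → 1 — eliminated
Only G7 stuck-at-0 reproduces the observed 0.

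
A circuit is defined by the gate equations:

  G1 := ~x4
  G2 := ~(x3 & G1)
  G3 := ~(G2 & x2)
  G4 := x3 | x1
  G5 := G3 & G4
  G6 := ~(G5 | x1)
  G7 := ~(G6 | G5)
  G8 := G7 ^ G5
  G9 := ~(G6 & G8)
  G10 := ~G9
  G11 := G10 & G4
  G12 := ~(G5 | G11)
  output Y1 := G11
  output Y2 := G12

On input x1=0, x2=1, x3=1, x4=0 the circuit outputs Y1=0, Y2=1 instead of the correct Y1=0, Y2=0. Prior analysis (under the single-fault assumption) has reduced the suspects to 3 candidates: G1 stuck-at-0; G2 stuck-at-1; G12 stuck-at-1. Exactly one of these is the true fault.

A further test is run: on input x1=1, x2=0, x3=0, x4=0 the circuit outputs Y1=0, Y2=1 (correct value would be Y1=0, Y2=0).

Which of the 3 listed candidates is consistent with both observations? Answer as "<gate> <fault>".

G12 stuck-at-1

Evaluate each candidate on input x1=1, x2=0, x3=0, x4=0:
  G1 stuck-at-0: G1=0 [stuck-at-0], G2=1, G3=1, G4=1, G5=1, G6=0, G7=0, G8=1, G9=1, G10=0, G11=0, G12=0 → Y1=0, Y2=0 — eliminated
  G2 stuck-at-1: G1=1, G2=1 [stuck-at-1], G3=1, G4=1, G5=1, G6=0, G7=0, G8=1, G9=1, G10=0, G11=0, G12=0 → Y1=0, Y2=0 — eliminated
  G12 stuck-at-1: G1=1, G2=1, G3=1, G4=1, G5=1, G6=0, G7=0, G8=1, G9=1, G10=0, G11=0, G12=1 [stuck-at-1] → Y1=0, Y2=1 — matches
Only G12 stuck-at-1 reproduces the observed Y1=0, Y2=1.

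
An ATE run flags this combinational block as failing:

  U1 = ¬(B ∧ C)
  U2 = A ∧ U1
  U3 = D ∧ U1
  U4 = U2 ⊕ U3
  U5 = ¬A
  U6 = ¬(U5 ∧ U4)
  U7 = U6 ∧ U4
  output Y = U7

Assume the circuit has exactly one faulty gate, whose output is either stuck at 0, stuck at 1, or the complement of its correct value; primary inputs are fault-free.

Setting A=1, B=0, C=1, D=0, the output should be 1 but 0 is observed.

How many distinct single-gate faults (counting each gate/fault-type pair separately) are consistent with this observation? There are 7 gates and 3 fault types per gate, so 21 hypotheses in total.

Fault-free: U1=1, U2=1, U3=0, U4=1, U5=0, U6=1, U7=1 → 1. Observed 0.
  U1: stuck-at-0, inverted output ✓; others ✗
  U2: stuck-at-0, inverted output ✓; others ✗
  U3: stuck-at-1, inverted output ✓; others ✗
  U4: stuck-at-0, inverted output ✓; others ✗
  U5: stuck-at-1, inverted output ✓; others ✗
  U6: stuck-at-0, inverted output ✓; others ✗
  U7: stuck-at-0, inverted output ✓; others ✗
Consistent faults: {U1 stuck-at-0, U1 inverted output, U2 stuck-at-0, U2 inverted output, U3 stuck-at-1, U3 inverted output, U4 stuck-at-0, U4 inverted output, U5 stuck-at-1, U5 inverted output, U6 stuck-at-0, U6 inverted output, U7 stuck-at-0, U7 inverted output} — 14 in all.

14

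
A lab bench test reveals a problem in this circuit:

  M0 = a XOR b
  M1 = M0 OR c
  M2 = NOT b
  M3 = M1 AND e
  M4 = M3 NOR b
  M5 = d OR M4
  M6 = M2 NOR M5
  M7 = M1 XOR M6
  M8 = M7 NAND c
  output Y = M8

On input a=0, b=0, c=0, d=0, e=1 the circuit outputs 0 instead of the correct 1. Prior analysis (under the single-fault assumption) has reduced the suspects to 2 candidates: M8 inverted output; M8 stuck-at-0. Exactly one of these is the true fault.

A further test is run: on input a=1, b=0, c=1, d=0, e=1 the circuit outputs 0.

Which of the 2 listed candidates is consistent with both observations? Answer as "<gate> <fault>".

Evaluate each candidate on input a=1, b=0, c=1, d=0, e=1:
  M8 inverted output: M0=1, M1=1, M2=1, M3=1, M4=0, M5=0, M6=0, M7=1, M8=1 [inverted output] → 1 — eliminated
  M8 stuck-at-0: M0=1, M1=1, M2=1, M3=1, M4=0, M5=0, M6=0, M7=1, M8=0 [stuck-at-0] → 0 — matches
Only M8 stuck-at-0 reproduces the observed 0.

M8 stuck-at-0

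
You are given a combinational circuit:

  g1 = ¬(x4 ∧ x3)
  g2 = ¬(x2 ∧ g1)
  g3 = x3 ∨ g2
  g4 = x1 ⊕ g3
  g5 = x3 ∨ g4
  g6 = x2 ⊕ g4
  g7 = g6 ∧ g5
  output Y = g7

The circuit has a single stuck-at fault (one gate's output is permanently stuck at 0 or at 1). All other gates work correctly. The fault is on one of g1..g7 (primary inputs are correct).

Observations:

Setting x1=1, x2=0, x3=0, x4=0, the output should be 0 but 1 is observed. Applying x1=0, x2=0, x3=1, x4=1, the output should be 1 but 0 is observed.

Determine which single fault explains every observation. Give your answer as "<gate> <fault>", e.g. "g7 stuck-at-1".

g3 stuck-at-0

Fault-free values for test 1 (x1=1, x2=0, x3=0, x4=0): g1=1, g2=1, g3=1, g4=0, g5=0, g6=0, g7=0, giving Y=0. Observed 1.
Test 1: faults giving observed 1 are {g2 stuck-at-0, g3 stuck-at-0, g4 stuck-at-1, g7 stuck-at-1}.
Test 2 (x1=0, x2=0, x3=1, x4=1): fault-free g1=0, g2=1, g3=1, g4=1, g5=1, g6=1, g7=1 → 1; observed 0. Eliminates g2 stuck-at-0, g4 stuck-at-1, g7 stuck-at-1.
Only g3 stuck-at-0 is consistent with every test.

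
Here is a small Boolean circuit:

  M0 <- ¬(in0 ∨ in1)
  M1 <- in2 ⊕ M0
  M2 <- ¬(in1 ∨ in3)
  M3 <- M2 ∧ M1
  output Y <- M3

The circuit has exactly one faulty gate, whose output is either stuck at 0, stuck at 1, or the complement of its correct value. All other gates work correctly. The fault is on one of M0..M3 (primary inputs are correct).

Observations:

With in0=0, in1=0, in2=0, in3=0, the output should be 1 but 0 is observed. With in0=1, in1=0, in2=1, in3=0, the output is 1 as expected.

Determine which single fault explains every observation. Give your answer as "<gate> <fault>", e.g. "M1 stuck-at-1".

M0 stuck-at-0

Fault-free values for test 1 (in0=0, in1=0, in2=0, in3=0): M0=1, M1=1, M2=1, M3=1, giving Y=1. Observed 0.
Test 1: faults giving observed 0 are {M0 stuck-at-0, M0 inverted output, M1 stuck-at-0, M1 inverted output, M2 stuck-at-0, M2 inverted output, M3 stuck-at-0, M3 inverted output}.
Test 2 (in0=1, in1=0, in2=1, in3=0): fault-free M0=0, M1=1, M2=1, M3=1 → 1; observed 1. Eliminates M0 inverted output, M1 stuck-at-0, M1 inverted output, M2 stuck-at-0, M2 inverted output, M3 stuck-at-0, M3 inverted output.
Only M0 stuck-at-0 is consistent with every test.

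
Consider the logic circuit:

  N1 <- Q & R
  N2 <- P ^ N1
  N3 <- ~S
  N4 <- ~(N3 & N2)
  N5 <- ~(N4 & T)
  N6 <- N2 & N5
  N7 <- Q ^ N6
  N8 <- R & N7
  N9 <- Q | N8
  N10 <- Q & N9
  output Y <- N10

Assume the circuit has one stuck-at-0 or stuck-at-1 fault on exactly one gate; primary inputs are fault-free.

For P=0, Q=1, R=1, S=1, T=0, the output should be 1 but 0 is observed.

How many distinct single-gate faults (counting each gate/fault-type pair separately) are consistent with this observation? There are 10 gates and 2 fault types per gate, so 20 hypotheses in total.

2

Fault-free: N1=1, N2=1, N3=0, N4=1, N5=1, N6=1, N7=0, N8=0, N9=1, N10=1 → 1. Observed 0.
  N1: none of the 2 fault types match ✗
  N2: none of the 2 fault types match ✗
  N3: none of the 2 fault types match ✗
  N4: none of the 2 fault types match ✗
  N5: none of the 2 fault types match ✗
  N6: none of the 2 fault types match ✗
  N7: none of the 2 fault types match ✗
  N8: none of the 2 fault types match ✗
  N9: stuck-at-0 ✓; others ✗
  N10: stuck-at-0 ✓; others ✗
Consistent faults: {N9 stuck-at-0, N10 stuck-at-0} — 2 in all.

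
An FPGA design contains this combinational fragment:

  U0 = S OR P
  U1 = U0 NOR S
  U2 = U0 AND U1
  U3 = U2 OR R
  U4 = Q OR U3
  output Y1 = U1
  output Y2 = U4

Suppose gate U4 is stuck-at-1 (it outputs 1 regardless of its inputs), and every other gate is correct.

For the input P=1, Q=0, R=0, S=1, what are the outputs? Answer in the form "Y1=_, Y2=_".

Propagate with U4 forced: U0=1, U1=0, U2=0, U3=0, U4=1 [stuck-at-1].
So the outputs are Y1=0, Y2=1. (Without the fault they would be Y1=0, Y2=0.)

Y1=0, Y2=1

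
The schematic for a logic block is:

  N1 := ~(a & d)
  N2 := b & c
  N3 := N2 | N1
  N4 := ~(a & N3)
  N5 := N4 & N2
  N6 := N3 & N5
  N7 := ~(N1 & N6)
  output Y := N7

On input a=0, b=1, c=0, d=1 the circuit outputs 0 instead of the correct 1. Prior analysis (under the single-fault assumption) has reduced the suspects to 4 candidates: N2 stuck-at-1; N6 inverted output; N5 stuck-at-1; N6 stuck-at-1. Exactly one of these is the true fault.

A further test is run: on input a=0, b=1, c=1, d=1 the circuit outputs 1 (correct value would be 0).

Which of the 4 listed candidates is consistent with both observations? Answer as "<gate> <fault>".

N6 inverted output

Evaluate each candidate on input a=0, b=1, c=1, d=1:
  N2 stuck-at-1: N1=1, N2=1 [stuck-at-1], N3=1, N4=1, N5=1, N6=1, N7=0 → 0 — eliminated
  N6 inverted output: N1=1, N2=1, N3=1, N4=1, N5=1, N6=0 [inverted output], N7=1 → 1 — matches
  N5 stuck-at-1: N1=1, N2=1, N3=1, N4=1, N5=1 [stuck-at-1], N6=1, N7=0 → 0 — eliminated
  N6 stuck-at-1: N1=1, N2=1, N3=1, N4=1, N5=1, N6=1 [stuck-at-1], N7=0 → 0 — eliminated
Only N6 inverted output reproduces the observed 1.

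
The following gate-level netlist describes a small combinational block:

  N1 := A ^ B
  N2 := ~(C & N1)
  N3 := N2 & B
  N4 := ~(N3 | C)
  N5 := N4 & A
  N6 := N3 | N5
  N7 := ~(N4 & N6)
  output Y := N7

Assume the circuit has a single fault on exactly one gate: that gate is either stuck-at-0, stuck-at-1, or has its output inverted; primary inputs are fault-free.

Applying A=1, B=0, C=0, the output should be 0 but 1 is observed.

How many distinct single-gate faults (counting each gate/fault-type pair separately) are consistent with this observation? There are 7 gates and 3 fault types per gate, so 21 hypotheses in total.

10

Fault-free: N1=1, N2=1, N3=0, N4=1, N5=1, N6=1, N7=0 → 0. Observed 1.
  N1: none of the 3 fault types match ✗
  N2: none of the 3 fault types match ✗
  N3: stuck-at-1, inverted output ✓; others ✗
  N4: stuck-at-0, inverted output ✓; others ✗
  N5: stuck-at-0, inverted output ✓; others ✗
  N6: stuck-at-0, inverted output ✓; others ✗
  N7: stuck-at-1, inverted output ✓; others ✗
Consistent faults: {N3 stuck-at-1, N3 inverted output, N4 stuck-at-0, N4 inverted output, N5 stuck-at-0, N5 inverted output, N6 stuck-at-0, N6 inverted output, N7 stuck-at-1, N7 inverted output} — 10 in all.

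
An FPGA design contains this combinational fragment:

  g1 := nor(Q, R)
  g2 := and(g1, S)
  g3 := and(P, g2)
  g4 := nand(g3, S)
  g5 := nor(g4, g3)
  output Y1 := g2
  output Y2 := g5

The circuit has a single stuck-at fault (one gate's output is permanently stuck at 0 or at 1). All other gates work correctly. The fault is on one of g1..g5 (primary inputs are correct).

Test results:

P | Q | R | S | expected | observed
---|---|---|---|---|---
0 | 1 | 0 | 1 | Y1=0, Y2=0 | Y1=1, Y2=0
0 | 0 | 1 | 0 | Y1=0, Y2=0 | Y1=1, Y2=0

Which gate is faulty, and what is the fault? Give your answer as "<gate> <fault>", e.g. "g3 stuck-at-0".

g2 stuck-at-1

Fault-free values for test 1 (P=0, Q=1, R=0, S=1): g1=0, g2=0, g3=0, g4=1, g5=0, giving Y1=0, Y2=0. Observed Y1=1, Y2=0.
Test 1: faults giving observed Y1=1, Y2=0 are {g1 stuck-at-1, g2 stuck-at-1}.
Test 2 (P=0, Q=0, R=1, S=0): fault-free g1=0, g2=0, g3=0, g4=1, g5=0 → Y1=0, Y2=0; observed Y1=1, Y2=0. Eliminates g1 stuck-at-1.
Only g2 stuck-at-1 is consistent with every test.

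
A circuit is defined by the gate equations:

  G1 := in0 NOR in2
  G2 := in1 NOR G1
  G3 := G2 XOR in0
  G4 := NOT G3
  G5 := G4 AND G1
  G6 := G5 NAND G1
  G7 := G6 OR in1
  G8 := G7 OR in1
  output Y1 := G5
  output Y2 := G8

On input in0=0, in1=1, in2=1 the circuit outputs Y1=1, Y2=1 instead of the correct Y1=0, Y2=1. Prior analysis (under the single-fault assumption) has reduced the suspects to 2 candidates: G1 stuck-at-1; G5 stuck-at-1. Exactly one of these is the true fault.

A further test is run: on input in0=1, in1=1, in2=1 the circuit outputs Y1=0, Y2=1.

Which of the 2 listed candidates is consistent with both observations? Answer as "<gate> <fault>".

G1 stuck-at-1

Evaluate each candidate on input in0=1, in1=1, in2=1:
  G1 stuck-at-1: G1=1 [stuck-at-1], G2=0, G3=1, G4=0, G5=0, G6=1, G7=1, G8=1 → Y1=0, Y2=1 — matches
  G5 stuck-at-1: G1=0, G2=0, G3=1, G4=0, G5=1 [stuck-at-1], G6=1, G7=1, G8=1 → Y1=1, Y2=1 — eliminated
Only G1 stuck-at-1 reproduces the observed Y1=0, Y2=1.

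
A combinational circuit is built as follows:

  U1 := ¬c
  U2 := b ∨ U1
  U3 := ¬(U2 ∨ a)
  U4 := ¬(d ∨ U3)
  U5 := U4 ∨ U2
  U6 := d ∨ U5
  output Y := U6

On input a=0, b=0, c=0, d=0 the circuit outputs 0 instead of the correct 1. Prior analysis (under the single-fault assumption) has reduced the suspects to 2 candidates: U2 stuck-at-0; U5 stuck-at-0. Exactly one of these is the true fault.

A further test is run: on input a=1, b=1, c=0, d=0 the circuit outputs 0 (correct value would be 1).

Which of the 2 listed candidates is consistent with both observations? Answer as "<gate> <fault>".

Evaluate each candidate on input a=1, b=1, c=0, d=0:
  U2 stuck-at-0: U1=1, U2=0 [stuck-at-0], U3=0, U4=1, U5=1, U6=1 → 1 — eliminated
  U5 stuck-at-0: U1=1, U2=1, U3=0, U4=1, U5=0 [stuck-at-0], U6=0 → 0 — matches
Only U5 stuck-at-0 reproduces the observed 0.

U5 stuck-at-0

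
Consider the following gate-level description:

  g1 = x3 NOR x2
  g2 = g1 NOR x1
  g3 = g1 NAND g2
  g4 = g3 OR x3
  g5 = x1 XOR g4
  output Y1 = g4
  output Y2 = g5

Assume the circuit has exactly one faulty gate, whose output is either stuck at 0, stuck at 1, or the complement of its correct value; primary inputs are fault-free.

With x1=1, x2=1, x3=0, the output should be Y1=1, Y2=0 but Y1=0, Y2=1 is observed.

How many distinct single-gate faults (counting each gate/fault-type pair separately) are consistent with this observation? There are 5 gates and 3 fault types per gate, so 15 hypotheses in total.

4

Fault-free: g1=0, g2=0, g3=1, g4=1, g5=0 → Y1=1, Y2=0. Observed Y1=0, Y2=1.
  g1: none of the 3 fault types match ✗
  g2: none of the 3 fault types match ✗
  g3: stuck-at-0, inverted output ✓; others ✗
  g4: stuck-at-0, inverted output ✓; others ✗
  g5: none of the 3 fault types match ✗
Consistent faults: {g3 stuck-at-0, g3 inverted output, g4 stuck-at-0, g4 inverted output} — 4 in all.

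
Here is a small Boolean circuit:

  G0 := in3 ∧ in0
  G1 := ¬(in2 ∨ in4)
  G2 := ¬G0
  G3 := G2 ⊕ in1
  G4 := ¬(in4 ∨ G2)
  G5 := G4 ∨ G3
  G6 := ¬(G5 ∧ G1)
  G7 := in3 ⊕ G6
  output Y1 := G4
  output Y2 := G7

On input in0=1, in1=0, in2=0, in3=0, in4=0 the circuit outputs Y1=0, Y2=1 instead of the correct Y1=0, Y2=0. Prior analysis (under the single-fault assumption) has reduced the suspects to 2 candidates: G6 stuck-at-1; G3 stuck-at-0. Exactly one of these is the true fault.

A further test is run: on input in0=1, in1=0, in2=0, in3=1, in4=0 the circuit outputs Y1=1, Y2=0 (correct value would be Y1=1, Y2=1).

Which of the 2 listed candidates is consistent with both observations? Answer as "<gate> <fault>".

Evaluate each candidate on input in0=1, in1=0, in2=0, in3=1, in4=0:
  G6 stuck-at-1: G0=1, G1=1, G2=0, G3=0, G4=1, G5=1, G6=1 [stuck-at-1], G7=0 → Y1=1, Y2=0 — matches
  G3 stuck-at-0: G0=1, G1=1, G2=0, G3=0 [stuck-at-0], G4=1, G5=1, G6=0, G7=1 → Y1=1, Y2=1 — eliminated
Only G6 stuck-at-1 reproduces the observed Y1=1, Y2=0.

G6 stuck-at-1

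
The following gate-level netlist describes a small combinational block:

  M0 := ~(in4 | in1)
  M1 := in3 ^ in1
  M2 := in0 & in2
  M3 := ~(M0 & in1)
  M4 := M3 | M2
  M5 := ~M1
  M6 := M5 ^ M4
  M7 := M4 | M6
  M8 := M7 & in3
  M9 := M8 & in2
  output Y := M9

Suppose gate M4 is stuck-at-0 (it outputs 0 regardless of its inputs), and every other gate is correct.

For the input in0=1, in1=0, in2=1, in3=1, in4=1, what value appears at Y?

0

Propagate with M4 forced: M0=0, M1=1, M2=1, M3=1, M4=0 [stuck-at-0], M5=0, M6=0, M7=0, M8=0, M9=0.
So Y = 0. (Without the fault it would be 1.)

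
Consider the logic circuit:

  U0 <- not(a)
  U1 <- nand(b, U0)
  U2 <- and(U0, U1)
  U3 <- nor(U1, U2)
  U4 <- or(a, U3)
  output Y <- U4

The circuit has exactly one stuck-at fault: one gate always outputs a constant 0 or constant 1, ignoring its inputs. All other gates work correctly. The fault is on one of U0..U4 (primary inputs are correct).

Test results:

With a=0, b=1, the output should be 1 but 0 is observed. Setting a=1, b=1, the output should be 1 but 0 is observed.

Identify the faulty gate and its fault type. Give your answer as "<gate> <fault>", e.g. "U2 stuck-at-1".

Fault-free values for test 1 (a=0, b=1): U0=1, U1=0, U2=0, U3=1, U4=1, giving Y=1. Observed 0.
Test 1: faults giving observed 0 are {U0 stuck-at-0, U1 stuck-at-1, U2 stuck-at-1, U3 stuck-at-0, U4 stuck-at-0}.
Test 2 (a=1, b=1): fault-free U0=0, U1=1, U2=0, U3=0, U4=1 → 1; observed 0. Eliminates U0 stuck-at-0, U1 stuck-at-1, U2 stuck-at-1, U3 stuck-at-0.
Only U4 stuck-at-0 is consistent with every test.

U4 stuck-at-0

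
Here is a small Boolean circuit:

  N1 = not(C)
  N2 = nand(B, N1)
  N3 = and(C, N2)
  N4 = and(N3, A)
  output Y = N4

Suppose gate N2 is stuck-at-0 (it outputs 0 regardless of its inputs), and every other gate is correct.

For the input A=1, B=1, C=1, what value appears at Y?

0

Propagate with N2 forced: N1=0, N2=0 [stuck-at-0], N3=0, N4=0.
So Y = 0. (Without the fault it would be 1.)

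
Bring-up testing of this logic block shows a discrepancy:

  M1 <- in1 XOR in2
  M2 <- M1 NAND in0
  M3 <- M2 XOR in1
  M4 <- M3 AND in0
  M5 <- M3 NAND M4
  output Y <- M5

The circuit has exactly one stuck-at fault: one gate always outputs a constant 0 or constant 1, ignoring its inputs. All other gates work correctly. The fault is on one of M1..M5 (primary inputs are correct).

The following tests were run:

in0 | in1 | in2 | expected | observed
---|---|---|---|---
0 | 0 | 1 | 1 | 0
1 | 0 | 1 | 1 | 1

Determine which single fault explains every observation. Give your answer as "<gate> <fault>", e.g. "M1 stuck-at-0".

Fault-free values for test 1 (in0=0, in1=0, in2=1): M1=1, M2=1, M3=1, M4=0, M5=1, giving Y=1. Observed 0.
Test 1: faults giving observed 0 are {M4 stuck-at-1, M5 stuck-at-0}.
Test 2 (in0=1, in1=0, in2=1): fault-free M1=1, M2=0, M3=0, M4=0, M5=1 → 1; observed 1. Eliminates M5 stuck-at-0.
Only M4 stuck-at-1 is consistent with every test.

M4 stuck-at-1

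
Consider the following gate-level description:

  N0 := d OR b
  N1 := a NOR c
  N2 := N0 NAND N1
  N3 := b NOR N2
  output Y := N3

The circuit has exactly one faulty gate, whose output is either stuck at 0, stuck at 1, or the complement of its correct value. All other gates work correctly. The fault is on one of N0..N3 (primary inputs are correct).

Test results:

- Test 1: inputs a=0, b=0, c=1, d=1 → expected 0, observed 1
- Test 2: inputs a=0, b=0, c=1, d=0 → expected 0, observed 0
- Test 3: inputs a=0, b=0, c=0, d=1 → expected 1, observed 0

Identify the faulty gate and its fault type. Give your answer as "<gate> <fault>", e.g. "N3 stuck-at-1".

N1 inverted output

Fault-free values for test 1 (a=0, b=0, c=1, d=1): N0=1, N1=0, N2=1, N3=0, giving Y=0. Observed 1.
Test 1: faults giving observed 1 are {N1 stuck-at-1, N1 inverted output, N2 stuck-at-0, N2 inverted output, N3 stuck-at-1, N3 inverted output}.
Test 2 (a=0, b=0, c=1, d=0): fault-free N0=0, N1=0, N2=1, N3=0 → 0; observed 0. Eliminates N2 stuck-at-0, N2 inverted output, N3 stuck-at-1, N3 inverted output.
Test 3 (a=0, b=0, c=0, d=1): fault-free N0=1, N1=1, N2=0, N3=1 → 1; observed 0. Eliminates N1 stuck-at-1.
Only N1 inverted output is consistent with every test.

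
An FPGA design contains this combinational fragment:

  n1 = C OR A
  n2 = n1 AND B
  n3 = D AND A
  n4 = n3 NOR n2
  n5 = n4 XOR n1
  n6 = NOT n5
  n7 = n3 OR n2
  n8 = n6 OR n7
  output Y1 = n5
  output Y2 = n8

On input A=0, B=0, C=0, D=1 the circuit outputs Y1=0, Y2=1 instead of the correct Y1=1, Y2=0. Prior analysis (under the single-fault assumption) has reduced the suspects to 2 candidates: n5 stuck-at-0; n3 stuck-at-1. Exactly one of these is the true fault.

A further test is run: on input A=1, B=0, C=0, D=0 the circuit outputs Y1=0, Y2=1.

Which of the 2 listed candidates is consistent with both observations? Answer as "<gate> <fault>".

n5 stuck-at-0

Evaluate each candidate on input A=1, B=0, C=0, D=0:
  n5 stuck-at-0: n1=1, n2=0, n3=0, n4=1, n5=0 [stuck-at-0], n6=1, n7=0, n8=1 → Y1=0, Y2=1 — matches
  n3 stuck-at-1: n1=1, n2=0, n3=1 [stuck-at-1], n4=0, n5=1, n6=0, n7=1, n8=1 → Y1=1, Y2=1 — eliminated
Only n5 stuck-at-0 reproduces the observed Y1=0, Y2=1.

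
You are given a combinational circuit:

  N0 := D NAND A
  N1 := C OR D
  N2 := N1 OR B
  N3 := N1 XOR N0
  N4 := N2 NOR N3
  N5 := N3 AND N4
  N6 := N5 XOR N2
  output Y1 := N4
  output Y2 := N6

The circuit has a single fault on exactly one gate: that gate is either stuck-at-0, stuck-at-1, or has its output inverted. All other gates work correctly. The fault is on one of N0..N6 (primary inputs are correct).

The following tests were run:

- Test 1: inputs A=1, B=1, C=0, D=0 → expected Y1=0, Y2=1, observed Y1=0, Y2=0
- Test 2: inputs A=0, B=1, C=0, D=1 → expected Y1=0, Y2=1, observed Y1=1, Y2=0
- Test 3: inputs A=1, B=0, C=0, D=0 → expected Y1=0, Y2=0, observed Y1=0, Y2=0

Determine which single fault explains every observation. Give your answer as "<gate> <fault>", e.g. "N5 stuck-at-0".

N2 stuck-at-0

Fault-free values for test 1 (A=1, B=1, C=0, D=0): N0=1, N1=0, N2=1, N3=1, N4=0, N5=0, N6=1, giving Y1=0, Y2=1. Observed Y1=0, Y2=0.
Test 1: faults giving observed Y1=0, Y2=0 are {N2 stuck-at-0, N2 inverted output, N5 stuck-at-1, N5 inverted output, N6 stuck-at-0, N6 inverted output}.
Test 2 (A=0, B=1, C=0, D=1): fault-free N0=1, N1=1, N2=1, N3=0, N4=0, N5=0, N6=1 → Y1=0, Y2=1; observed Y1=1, Y2=0. Eliminates N5 stuck-at-1, N5 inverted output, N6 stuck-at-0, N6 inverted output.
Test 3 (A=1, B=0, C=0, D=0): fault-free N0=1, N1=0, N2=0, N3=1, N4=0, N5=0, N6=0 → Y1=0, Y2=0; observed Y1=0, Y2=0. Eliminates N2 inverted output.
Only N2 stuck-at-0 is consistent with every test.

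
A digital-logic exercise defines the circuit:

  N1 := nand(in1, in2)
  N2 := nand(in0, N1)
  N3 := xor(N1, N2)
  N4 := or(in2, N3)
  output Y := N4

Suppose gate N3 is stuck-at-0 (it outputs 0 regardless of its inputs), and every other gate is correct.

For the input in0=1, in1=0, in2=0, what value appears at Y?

0

Propagate with N3 forced: N1=1, N2=0, N3=0 [stuck-at-0], N4=0.
So Y = 0. (Without the fault it would be 1.)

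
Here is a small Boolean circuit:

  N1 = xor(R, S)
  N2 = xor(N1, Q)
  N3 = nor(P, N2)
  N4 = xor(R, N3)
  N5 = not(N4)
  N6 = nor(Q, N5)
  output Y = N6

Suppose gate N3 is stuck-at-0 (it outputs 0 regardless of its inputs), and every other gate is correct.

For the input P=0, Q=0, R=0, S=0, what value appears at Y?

Propagate with N3 forced: N1=0, N2=0, N3=0 [stuck-at-0], N4=0, N5=1, N6=0.
So Y = 0. (Without the fault it would be 1.)

0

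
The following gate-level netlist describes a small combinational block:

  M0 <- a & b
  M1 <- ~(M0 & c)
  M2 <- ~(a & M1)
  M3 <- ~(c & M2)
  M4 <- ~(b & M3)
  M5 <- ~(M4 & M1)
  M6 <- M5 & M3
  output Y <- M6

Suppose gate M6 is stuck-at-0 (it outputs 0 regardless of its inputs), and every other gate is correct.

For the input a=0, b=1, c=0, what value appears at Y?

Propagate with M6 forced: M0=0, M1=1, M2=1, M3=1, M4=0, M5=1, M6=0 [stuck-at-0].
So Y = 0. (Without the fault it would be 1.)

0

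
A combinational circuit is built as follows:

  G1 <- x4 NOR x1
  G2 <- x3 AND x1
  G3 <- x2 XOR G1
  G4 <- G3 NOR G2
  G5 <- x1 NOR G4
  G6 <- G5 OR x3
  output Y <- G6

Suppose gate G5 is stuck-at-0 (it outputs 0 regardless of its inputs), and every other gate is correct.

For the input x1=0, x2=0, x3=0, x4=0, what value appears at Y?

Propagate with G5 forced: G1=1, G2=0, G3=1, G4=0, G5=0 [stuck-at-0], G6=0.
So Y = 0. (Without the fault it would be 1.)

0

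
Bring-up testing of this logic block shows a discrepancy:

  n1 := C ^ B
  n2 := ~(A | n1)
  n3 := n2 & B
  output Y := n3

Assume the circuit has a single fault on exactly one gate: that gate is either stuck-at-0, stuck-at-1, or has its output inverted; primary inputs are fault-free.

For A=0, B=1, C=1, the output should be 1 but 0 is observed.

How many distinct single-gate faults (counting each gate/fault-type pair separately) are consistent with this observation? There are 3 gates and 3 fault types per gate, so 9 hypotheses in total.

Fault-free: n1=0, n2=1, n3=1 → 1. Observed 0.
  n1 stuck-at-0: output 1 ✗
  n1 stuck-at-1: output 0 ✓
  n1 inverted output: output 0 ✓
  n2 stuck-at-0: output 0 ✓
  n2 stuck-at-1: output 1 ✗
  n2 inverted output: output 0 ✓
  n3 stuck-at-0: output 0 ✓
  n3 stuck-at-1: output 1 ✗
  n3 inverted output: output 0 ✓
Consistent faults: {n1 stuck-at-1, n1 inverted output, n2 stuck-at-0, n2 inverted output, n3 stuck-at-0, n3 inverted output} — 6 in all.

6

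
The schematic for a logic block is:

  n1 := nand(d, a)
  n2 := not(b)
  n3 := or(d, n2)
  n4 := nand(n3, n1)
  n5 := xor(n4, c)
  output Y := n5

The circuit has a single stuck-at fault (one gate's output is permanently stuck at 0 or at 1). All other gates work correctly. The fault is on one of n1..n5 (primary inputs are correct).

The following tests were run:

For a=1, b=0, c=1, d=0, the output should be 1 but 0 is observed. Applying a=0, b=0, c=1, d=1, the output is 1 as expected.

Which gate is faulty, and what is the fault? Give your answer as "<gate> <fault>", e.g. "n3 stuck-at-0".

Fault-free values for test 1 (a=1, b=0, c=1, d=0): n1=1, n2=1, n3=1, n4=0, n5=1, giving Y=1. Observed 0.
Test 1: faults giving observed 0 are {n1 stuck-at-0, n2 stuck-at-0, n3 stuck-at-0, n4 stuck-at-1, n5 stuck-at-0}.
Test 2 (a=0, b=0, c=1, d=1): fault-free n1=1, n2=1, n3=1, n4=0, n5=1 → 1; observed 1. Eliminates n1 stuck-at-0, n3 stuck-at-0, n4 stuck-at-1, n5 stuck-at-0.
Only n2 stuck-at-0 is consistent with every test.

n2 stuck-at-0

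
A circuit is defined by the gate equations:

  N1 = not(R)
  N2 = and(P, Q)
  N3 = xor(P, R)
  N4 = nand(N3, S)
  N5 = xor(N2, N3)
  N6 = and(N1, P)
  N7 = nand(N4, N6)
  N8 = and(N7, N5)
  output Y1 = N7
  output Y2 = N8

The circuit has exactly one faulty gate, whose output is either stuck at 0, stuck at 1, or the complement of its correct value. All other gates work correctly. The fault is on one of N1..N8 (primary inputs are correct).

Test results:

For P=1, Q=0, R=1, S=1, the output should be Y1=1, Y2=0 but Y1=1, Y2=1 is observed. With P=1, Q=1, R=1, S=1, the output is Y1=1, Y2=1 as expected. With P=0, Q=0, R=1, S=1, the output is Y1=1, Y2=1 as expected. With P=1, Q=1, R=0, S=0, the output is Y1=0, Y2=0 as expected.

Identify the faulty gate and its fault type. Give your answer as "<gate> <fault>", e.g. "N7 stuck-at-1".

N5 stuck-at-1

Fault-free values for test 1 (P=1, Q=0, R=1, S=1): N1=0, N2=0, N3=0, N4=1, N5=0, N6=0, N7=1, N8=0, giving Y1=1, Y2=0. Observed Y1=1, Y2=1.
Test 1: faults giving observed Y1=1, Y2=1 are {N2 stuck-at-1, N2 inverted output, N3 stuck-at-1, N3 inverted output, N5 stuck-at-1, N5 inverted output, N8 stuck-at-1, N8 inverted output}.
Test 2 (P=1, Q=1, R=1, S=1): fault-free N1=0, N2=1, N3=0, N4=1, N5=1, N6=0, N7=1, N8=1 → Y1=1, Y2=1; observed Y1=1, Y2=1. Eliminates N2 inverted output, N3 stuck-at-1, N3 inverted output, N5 inverted output, N8 inverted output.
Test 3 (P=0, Q=0, R=1, S=1): fault-free N1=0, N2=0, N3=1, N4=0, N5=1, N6=0, N7=1, N8=1 → Y1=1, Y2=1; observed Y1=1, Y2=1. Eliminates N2 stuck-at-1.
Test 4 (P=1, Q=1, R=0, S=0): fault-free N1=1, N2=1, N3=1, N4=1, N5=0, N6=1, N7=0, N8=0 → Y1=0, Y2=0; observed Y1=0, Y2=0. Eliminates N8 stuck-at-1.
Only N5 stuck-at-1 is consistent with every test.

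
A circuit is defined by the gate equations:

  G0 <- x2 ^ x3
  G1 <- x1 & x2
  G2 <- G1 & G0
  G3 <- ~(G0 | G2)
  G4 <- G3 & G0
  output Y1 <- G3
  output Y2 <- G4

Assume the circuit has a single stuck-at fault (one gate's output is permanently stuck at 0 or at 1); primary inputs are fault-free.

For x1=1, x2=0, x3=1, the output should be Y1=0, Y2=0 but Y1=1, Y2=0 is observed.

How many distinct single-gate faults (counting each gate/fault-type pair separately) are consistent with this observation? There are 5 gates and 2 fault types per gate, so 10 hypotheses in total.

Fault-free: G0=1, G1=0, G2=0, G3=0, G4=0 → Y1=0, Y2=0. Observed Y1=1, Y2=0.
  G0 stuck-at-0: output Y1=1, Y2=0 ✓
  G0 stuck-at-1: output Y1=0, Y2=0 ✗
  G1 stuck-at-0: output Y1=0, Y2=0 ✗
  G1 stuck-at-1: output Y1=0, Y2=0 ✗
  G2 stuck-at-0: output Y1=0, Y2=0 ✗
  G2 stuck-at-1: output Y1=0, Y2=0 ✗
  G3 stuck-at-0: output Y1=0, Y2=0 ✗
  G3 stuck-at-1: output Y1=1, Y2=1 ✗
  G4 stuck-at-0: output Y1=0, Y2=0 ✗
  G4 stuck-at-1: output Y1=0, Y2=1 ✗
Consistent faults: {G0 stuck-at-0} — 1 in all.

1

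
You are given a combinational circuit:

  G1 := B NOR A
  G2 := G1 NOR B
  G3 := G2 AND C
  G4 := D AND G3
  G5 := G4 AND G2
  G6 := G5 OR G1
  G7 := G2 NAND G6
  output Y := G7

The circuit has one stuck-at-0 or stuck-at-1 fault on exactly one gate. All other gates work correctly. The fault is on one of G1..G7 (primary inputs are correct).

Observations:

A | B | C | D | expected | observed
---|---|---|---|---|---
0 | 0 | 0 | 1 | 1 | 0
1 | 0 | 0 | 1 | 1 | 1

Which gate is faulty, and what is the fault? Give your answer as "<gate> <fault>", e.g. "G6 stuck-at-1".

G2 stuck-at-1

Fault-free values for test 1 (A=0, B=0, C=0, D=1): G1=1, G2=0, G3=0, G4=0, G5=0, G6=1, G7=1, giving Y=1. Observed 0.
Test 1: faults giving observed 0 are {G2 stuck-at-1, G7 stuck-at-0}.
Test 2 (A=1, B=0, C=0, D=1): fault-free G1=0, G2=1, G3=0, G4=0, G5=0, G6=0, G7=1 → 1; observed 1. Eliminates G7 stuck-at-0.
Only G2 stuck-at-1 is consistent with every test.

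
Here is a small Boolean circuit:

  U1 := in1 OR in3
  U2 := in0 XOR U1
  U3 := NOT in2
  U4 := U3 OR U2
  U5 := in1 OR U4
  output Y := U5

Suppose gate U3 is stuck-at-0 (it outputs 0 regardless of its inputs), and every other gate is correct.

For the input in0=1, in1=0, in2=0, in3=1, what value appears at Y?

0

Propagate with U3 forced: U1=1, U2=0, U3=0 [stuck-at-0], U4=0, U5=0.
So Y = 0. (Without the fault it would be 1.)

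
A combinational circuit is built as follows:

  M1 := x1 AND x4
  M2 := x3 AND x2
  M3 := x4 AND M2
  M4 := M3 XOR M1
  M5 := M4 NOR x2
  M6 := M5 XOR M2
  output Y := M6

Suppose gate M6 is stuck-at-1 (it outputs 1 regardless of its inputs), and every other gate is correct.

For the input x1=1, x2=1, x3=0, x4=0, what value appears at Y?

Propagate with M6 forced: M1=0, M2=0, M3=0, M4=0, M5=0, M6=1 [stuck-at-1].
So Y = 1. (Without the fault it would be 0.)

1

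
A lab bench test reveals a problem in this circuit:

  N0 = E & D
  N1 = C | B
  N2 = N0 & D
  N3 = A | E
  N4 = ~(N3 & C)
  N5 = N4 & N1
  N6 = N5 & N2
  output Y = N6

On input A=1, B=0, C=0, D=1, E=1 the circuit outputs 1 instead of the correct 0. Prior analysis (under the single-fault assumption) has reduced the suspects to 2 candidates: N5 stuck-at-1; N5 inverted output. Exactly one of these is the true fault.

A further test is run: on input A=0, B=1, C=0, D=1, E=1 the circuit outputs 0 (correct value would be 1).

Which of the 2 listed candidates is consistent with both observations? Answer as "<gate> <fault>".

Evaluate each candidate on input A=0, B=1, C=0, D=1, E=1:
  N5 stuck-at-1: N0=1, N1=1, N2=1, N3=1, N4=1, N5=1 [stuck-at-1], N6=1 → 1 — eliminated
  N5 inverted output: N0=1, N1=1, N2=1, N3=1, N4=1, N5=0 [inverted output], N6=0 → 0 — matches
Only N5 inverted output reproduces the observed 0.

N5 inverted output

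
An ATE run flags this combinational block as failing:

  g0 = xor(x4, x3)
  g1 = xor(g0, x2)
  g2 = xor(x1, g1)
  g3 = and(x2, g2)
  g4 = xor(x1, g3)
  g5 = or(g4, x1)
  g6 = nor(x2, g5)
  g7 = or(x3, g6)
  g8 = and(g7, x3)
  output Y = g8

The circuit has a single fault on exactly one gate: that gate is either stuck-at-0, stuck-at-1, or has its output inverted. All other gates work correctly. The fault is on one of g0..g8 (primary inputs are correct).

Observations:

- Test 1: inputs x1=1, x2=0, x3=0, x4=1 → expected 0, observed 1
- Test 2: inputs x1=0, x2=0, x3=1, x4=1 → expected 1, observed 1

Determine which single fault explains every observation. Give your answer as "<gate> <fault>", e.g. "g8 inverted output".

Fault-free values for test 1 (x1=1, x2=0, x3=0, x4=1): g0=1, g1=1, g2=0, g3=0, g4=1, g5=1, g6=0, g7=0, g8=0, giving Y=0. Observed 1.
Test 1: faults giving observed 1 are {g8 stuck-at-1, g8 inverted output}.
Test 2 (x1=0, x2=0, x3=1, x4=1): fault-free g0=0, g1=0, g2=0, g3=0, g4=0, g5=0, g6=1, g7=1, g8=1 → 1; observed 1. Eliminates g8 inverted output.
Only g8 stuck-at-1 is consistent with every test.

g8 stuck-at-1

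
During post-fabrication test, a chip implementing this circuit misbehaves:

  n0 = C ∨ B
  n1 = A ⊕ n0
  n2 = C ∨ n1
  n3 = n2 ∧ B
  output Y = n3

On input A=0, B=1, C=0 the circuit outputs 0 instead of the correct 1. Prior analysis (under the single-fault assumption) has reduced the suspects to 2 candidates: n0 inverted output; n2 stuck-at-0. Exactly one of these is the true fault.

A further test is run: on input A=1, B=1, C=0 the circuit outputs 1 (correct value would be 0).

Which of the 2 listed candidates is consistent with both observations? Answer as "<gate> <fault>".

n0 inverted output

Evaluate each candidate on input A=1, B=1, C=0:
  n0 inverted output: n0=0 [inverted output], n1=1, n2=1, n3=1 → 1 — matches
  n2 stuck-at-0: n0=1, n1=0, n2=0 [stuck-at-0], n3=0 → 0 — eliminated
Only n0 inverted output reproduces the observed 1.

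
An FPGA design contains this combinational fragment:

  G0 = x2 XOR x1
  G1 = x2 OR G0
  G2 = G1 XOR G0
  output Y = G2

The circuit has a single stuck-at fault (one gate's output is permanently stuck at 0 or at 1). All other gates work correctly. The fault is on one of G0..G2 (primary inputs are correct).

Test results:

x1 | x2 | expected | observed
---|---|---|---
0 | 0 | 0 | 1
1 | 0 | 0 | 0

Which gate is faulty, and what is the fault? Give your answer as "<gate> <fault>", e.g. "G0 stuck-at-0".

Fault-free values for test 1 (x1=0, x2=0): G0=0, G1=0, G2=0, giving Y=0. Observed 1.
Test 1: faults giving observed 1 are {G1 stuck-at-1, G2 stuck-at-1}.
Test 2 (x1=1, x2=0): fault-free G0=1, G1=1, G2=0 → 0; observed 0. Eliminates G2 stuck-at-1.
Only G1 stuck-at-1 is consistent with every test.

G1 stuck-at-1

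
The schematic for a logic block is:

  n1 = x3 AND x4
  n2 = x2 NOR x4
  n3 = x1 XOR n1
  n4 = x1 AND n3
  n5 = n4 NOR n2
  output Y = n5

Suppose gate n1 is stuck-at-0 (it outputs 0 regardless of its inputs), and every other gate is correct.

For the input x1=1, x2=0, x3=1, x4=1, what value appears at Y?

Propagate with n1 forced: n1=0 [stuck-at-0], n2=0, n3=1, n4=1, n5=0.
So Y = 0. (Without the fault it would be 1.)

0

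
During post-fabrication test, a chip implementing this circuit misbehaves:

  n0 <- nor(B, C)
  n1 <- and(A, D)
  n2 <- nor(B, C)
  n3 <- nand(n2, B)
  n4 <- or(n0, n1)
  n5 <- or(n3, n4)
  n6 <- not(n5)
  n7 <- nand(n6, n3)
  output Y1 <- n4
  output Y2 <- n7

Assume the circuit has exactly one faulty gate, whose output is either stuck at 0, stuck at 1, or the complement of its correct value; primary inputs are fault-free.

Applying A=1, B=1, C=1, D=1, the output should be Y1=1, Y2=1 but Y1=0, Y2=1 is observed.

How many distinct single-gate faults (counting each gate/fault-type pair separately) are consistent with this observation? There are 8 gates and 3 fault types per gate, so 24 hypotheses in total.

Fault-free: n0=0, n1=1, n2=0, n3=1, n4=1, n5=1, n6=0, n7=1 → Y1=1, Y2=1. Observed Y1=0, Y2=1.
  n0: none of the 3 fault types match ✗
  n1: stuck-at-0, inverted output ✓; others ✗
  n2: none of the 3 fault types match ✗
  n3: none of the 3 fault types match ✗
  n4: stuck-at-0, inverted output ✓; others ✗
  n5: none of the 3 fault types match ✗
  n6: none of the 3 fault types match ✗
  n7: none of the 3 fault types match ✗
Consistent faults: {n1 stuck-at-0, n1 inverted output, n4 stuck-at-0, n4 inverted output} — 4 in all.

4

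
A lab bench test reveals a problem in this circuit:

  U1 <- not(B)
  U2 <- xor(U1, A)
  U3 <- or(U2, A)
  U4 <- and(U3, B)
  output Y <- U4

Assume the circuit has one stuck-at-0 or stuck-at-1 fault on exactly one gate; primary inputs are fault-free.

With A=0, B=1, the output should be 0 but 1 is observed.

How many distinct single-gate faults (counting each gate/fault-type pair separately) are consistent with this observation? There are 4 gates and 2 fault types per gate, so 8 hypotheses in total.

Fault-free: U1=0, U2=0, U3=0, U4=0 → 0. Observed 1.
  U1 stuck-at-0: output 0 ✗
  U1 stuck-at-1: output 1 ✓
  U2 stuck-at-0: output 0 ✗
  U2 stuck-at-1: output 1 ✓
  U3 stuck-at-0: output 0 ✗
  U3 stuck-at-1: output 1 ✓
  U4 stuck-at-0: output 0 ✗
  U4 stuck-at-1: output 1 ✓
Consistent faults: {U1 stuck-at-1, U2 stuck-at-1, U3 stuck-at-1, U4 stuck-at-1} — 4 in all.

4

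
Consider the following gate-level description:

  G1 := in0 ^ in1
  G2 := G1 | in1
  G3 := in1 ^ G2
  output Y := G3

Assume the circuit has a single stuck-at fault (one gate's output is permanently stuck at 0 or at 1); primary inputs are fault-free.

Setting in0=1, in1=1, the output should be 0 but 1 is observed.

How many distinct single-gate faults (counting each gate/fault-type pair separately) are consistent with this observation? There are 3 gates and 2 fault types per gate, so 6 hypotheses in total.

2

Fault-free: G1=0, G2=1, G3=0 → 0. Observed 1.
  G1 stuck-at-0: output 0 ✗
  G1 stuck-at-1: output 0 ✗
  G2 stuck-at-0: output 1 ✓
  G2 stuck-at-1: output 0 ✗
  G3 stuck-at-0: output 0 ✗
  G3 stuck-at-1: output 1 ✓
Consistent faults: {G2 stuck-at-0, G3 stuck-at-1} — 2 in all.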